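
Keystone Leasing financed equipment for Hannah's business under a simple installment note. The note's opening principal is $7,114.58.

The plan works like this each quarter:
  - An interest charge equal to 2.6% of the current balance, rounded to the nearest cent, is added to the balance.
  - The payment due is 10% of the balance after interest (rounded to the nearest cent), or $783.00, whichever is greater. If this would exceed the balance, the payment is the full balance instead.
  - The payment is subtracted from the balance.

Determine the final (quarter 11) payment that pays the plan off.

$393.88

# | Opening | Interest | Payment | End bal
1 | $7,114.58 | $184.98 | $783.00 | $6,516.56
2 | $6,516.56 | $169.43 | $783.00 | $5,902.99
3 | $5,902.99 | $153.48 | $783.00 | $5,273.47
4 | $5,273.47 | $137.11 | $783.00 | $4,627.58
5 | $4,627.58 | $120.32 | $783.00 | $3,964.90
6 | $3,964.90 | $103.09 | $783.00 | $3,284.99
7 | $3,284.99 | $85.41 | $783.00 | $2,587.40
8 | $2,587.40 | $67.27 | $783.00 | $1,871.67
9 | $1,871.67 | $48.66 | $783.00 | $1,137.33
10 | $1,137.33 | $29.57 | $783.00 | $383.90
11 | $383.90 | $9.98 | $393.88 | $0.00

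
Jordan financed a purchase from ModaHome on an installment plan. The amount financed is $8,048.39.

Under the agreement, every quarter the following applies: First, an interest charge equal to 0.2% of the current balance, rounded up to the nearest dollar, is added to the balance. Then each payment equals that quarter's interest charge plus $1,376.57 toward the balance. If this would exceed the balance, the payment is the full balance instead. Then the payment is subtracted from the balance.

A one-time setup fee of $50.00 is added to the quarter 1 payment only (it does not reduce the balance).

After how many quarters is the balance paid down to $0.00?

Quarter 1: opening $8,048.39; interest $17.00 → $8,065.39; payment $1,393.57 (+ $50.00 fee); balance $6,671.82
Quarter 2: opening $6,671.82; interest $14.00 → $6,685.82; payment $1,390.57; balance $5,295.25
Quarter 3: opening $5,295.25; interest $11.00 → $5,306.25; payment $1,387.57; balance $3,918.68
Quarter 4: opening $3,918.68; interest $8.00 → $3,926.68; payment $1,384.57; balance $2,542.11
Quarter 5: opening $2,542.11; interest $6.00 → $2,548.11; payment $1,382.57; balance $1,165.54
Quarter 6: opening $1,165.54; interest $3.00 → $1,168.54; payment $1,168.54; balance $0.00
Balance reaches $0.00 in quarter 6.

6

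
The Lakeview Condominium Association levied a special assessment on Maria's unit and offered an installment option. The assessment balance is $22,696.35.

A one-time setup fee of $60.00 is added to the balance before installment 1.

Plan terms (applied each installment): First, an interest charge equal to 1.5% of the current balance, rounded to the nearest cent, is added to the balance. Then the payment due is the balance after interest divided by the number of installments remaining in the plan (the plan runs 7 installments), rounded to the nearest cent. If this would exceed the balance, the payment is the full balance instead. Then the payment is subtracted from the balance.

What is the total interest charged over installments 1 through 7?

$1,407.12

Installment 1: $22,756.35 +$341.35 interest = $23,097.70; pay $3,299.67 → $19,798.03
Installment 2: $19,798.03 +$296.97 interest = $20,095.00; pay $3,349.17 → $16,745.83
Installment 3: $16,745.83 +$251.19 interest = $16,997.02; pay $3,399.40 → $13,597.62
Installment 4: $13,597.62 +$203.96 interest = $13,801.58; pay $3,450.40 → $10,351.18
Installment 5: $10,351.18 +$155.27 interest = $10,506.45; pay $3,502.15 → $7,004.30
Installment 6: $7,004.30 +$105.06 interest = $7,109.36; pay $3,554.68 → $3,554.68
Installment 7: $3,554.68 +$53.32 interest = $3,608.00; pay $3,608.00 → $0.00
Total interest: $341.35 + $296.97 + $251.19 + $203.96 + $155.27 + $105.06 + $53.32 = $1,407.12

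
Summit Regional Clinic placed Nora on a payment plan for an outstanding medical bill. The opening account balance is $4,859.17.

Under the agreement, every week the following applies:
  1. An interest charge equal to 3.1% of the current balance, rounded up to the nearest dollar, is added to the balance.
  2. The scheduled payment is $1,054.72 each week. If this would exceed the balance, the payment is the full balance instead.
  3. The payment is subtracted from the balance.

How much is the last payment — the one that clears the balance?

$53.57

Week 1: opening $4,859.17; interest $151.00 → $5,010.17; payment $1,054.72; balance $3,955.45
Week 2: opening $3,955.45; interest $123.00 → $4,078.45; payment $1,054.72; balance $3,023.73
Week 3: opening $3,023.73; interest $94.00 → $3,117.73; payment $1,054.72; balance $2,063.01
Week 4: opening $2,063.01; interest $64.00 → $2,127.01; payment $1,054.72; balance $1,072.29
Week 5: opening $1,072.29; interest $34.00 → $1,106.29; payment $1,054.72; balance $51.57
Week 6: opening $51.57; interest $2.00 → $53.57; payment $53.57; balance $0.00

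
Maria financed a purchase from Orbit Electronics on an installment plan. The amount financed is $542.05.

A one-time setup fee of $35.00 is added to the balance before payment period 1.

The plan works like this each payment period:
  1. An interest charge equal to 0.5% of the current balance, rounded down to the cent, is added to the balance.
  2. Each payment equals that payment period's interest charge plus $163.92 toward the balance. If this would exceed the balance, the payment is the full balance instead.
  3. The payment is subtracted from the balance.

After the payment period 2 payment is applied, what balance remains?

Payment period 1: opening $577.05; interest $2.88 → $579.93; payment $166.80; balance $413.13
Payment period 2: opening $413.13; interest $2.06 → $415.19; payment $165.98; balance $249.21

$249.21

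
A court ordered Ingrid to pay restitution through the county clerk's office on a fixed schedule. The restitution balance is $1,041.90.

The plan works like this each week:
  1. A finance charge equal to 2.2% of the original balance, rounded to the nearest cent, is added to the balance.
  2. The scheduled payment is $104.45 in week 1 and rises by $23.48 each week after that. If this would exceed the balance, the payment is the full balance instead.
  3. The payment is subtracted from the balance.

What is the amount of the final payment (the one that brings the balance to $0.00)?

$223.44

Week 1: $1,041.90 +$22.92 interest = $1,064.82; pay $104.45 → $960.37
Week 2: $960.37 +$22.92 interest = $983.29; pay $127.93 → $855.36
Week 3: $855.36 +$22.92 interest = $878.28; pay $151.41 → $726.87
Week 4: $726.87 +$22.92 interest = $749.79; pay $174.89 → $574.90
Week 5: $574.90 +$22.92 interest = $597.82; pay $198.37 → $399.45
Week 6: $399.45 +$22.92 interest = $422.37; pay $221.85 → $200.52
Week 7: $200.52 +$22.92 interest = $223.44; pay $223.44 → $0.00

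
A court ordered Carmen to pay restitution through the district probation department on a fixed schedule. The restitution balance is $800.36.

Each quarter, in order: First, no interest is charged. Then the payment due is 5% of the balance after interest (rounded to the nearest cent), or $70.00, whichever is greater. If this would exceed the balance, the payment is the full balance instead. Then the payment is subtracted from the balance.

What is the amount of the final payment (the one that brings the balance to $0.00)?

Quarter 1: $800.36 − $70.00 → $730.36
Quarter 2: $730.36 − $70.00 → $660.36
Quarter 3: $660.36 − $70.00 → $590.36
Quarter 4: $590.36 − $70.00 → $520.36
Quarter 5: $520.36 − $70.00 → $450.36
Quarter 6: $450.36 − $70.00 → $380.36
Quarter 7: $380.36 − $70.00 → $310.36
Quarter 8: $310.36 − $70.00 → $240.36
Quarter 9: $240.36 − $70.00 → $170.36
Quarter 10: $170.36 − $70.00 → $100.36
Quarter 11: $100.36 − $70.00 → $30.36
Quarter 12: $30.36 − $30.36 → $0.00

$30.36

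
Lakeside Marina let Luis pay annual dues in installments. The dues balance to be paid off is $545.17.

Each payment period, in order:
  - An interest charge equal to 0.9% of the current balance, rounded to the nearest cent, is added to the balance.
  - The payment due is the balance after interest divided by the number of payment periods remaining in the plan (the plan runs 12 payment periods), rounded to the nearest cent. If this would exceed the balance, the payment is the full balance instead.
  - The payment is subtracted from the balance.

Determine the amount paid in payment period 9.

# | Opening | Interest | Payment | End bal
1 | $545.17 | $4.91 | $45.84 | $504.24
2 | $504.24 | $4.54 | $46.25 | $462.53
3 | $462.53 | $4.16 | $46.67 | $420.02
4 | $420.02 | $3.78 | $47.09 | $376.71
5 | $376.71 | $3.39 | $47.51 | $332.59
6 | $332.59 | $2.99 | $47.94 | $287.64
7 | $287.64 | $2.59 | $48.37 | $241.86
8 | $241.86 | $2.18 | $48.81 | $195.23
9 | $195.23 | $1.76 | $49.25 | $147.74

$49.25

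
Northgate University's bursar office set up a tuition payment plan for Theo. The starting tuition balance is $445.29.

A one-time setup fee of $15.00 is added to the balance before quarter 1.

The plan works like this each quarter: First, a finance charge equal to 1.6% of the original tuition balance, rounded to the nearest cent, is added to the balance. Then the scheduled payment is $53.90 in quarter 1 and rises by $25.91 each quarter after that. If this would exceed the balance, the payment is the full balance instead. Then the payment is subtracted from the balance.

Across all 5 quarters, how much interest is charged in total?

Quarter 1: opening $460.29; interest $7.12 → $467.41; payment $53.90; balance $413.51
Quarter 2: opening $413.51; interest $7.12 → $420.63; payment $79.81; balance $340.82
Quarter 3: opening $340.82; interest $7.12 → $347.94; payment $105.72; balance $242.22
Quarter 4: opening $242.22; interest $7.12 → $249.34; payment $131.63; balance $117.71
Quarter 5: opening $117.71; interest $7.12 → $124.83; payment $124.83; balance $0.00
Total interest: $7.12 + $7.12 + $7.12 + $7.12 + $7.12 = $35.60

$35.60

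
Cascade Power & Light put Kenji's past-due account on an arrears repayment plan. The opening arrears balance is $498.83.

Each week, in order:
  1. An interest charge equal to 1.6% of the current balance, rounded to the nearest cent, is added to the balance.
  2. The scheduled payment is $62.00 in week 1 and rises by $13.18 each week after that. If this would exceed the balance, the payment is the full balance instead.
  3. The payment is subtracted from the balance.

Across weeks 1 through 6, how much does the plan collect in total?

$529.21

Week 1: opening $498.83; interest $7.98 → $506.81; payment $62.00; balance $444.81
Week 2: opening $444.81; interest $7.12 → $451.93; payment $75.18; balance $376.75
Week 3: opening $376.75; interest $6.03 → $382.78; payment $88.36; balance $294.42
Week 4: opening $294.42; interest $4.71 → $299.13; payment $101.54; balance $197.59
Week 5: opening $197.59; interest $3.16 → $200.75; payment $114.72; balance $86.03
Week 6: opening $86.03; interest $1.38 → $87.41; payment $87.41; balance $0.00
Total paid: $529.21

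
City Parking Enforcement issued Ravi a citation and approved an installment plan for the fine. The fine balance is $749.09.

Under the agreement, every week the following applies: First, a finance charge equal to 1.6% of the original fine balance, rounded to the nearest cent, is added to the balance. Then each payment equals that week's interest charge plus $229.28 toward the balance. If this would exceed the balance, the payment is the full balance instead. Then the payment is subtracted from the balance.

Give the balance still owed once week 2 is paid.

Week 1: $749.09 +$11.99 interest = $761.08; pay $241.27 → $519.81
Week 2: $519.81 +$11.99 interest = $531.80; pay $241.27 → $290.53

$290.53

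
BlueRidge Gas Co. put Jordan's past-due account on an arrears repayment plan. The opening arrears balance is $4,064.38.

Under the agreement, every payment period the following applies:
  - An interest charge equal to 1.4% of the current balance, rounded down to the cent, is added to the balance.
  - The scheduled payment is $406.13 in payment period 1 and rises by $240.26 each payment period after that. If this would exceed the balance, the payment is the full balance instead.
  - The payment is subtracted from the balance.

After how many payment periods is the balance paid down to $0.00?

Payment period 1: $4,064.38 +$56.90 interest = $4,121.28; pay $406.13 → $3,715.15
Payment period 2: $3,715.15 +$52.01 interest = $3,767.16; pay $646.39 → $3,120.77
Payment period 3: $3,120.77 +$43.69 interest = $3,164.46; pay $886.65 → $2,277.81
Payment period 4: $2,277.81 +$31.88 interest = $2,309.69; pay $1,126.91 → $1,182.78
Payment period 5: $1,182.78 +$16.55 interest = $1,199.33; pay $1,199.33 → $0.00
Balance reaches $0.00 in payment period 5.

5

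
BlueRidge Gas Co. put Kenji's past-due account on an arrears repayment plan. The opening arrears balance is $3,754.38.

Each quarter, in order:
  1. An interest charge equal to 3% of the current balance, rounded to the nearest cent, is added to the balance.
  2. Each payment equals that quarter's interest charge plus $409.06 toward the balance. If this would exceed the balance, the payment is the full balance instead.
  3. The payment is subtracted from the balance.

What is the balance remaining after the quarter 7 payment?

Quarter 1: $3,754.38 +$112.63 interest = $3,867.01; pay $521.69 → $3,345.32
Quarter 2: $3,345.32 +$100.36 interest = $3,445.68; pay $509.42 → $2,936.26
Quarter 3: $2,936.26 +$88.09 interest = $3,024.35; pay $497.15 → $2,527.20
Quarter 4: $2,527.20 +$75.82 interest = $2,603.02; pay $484.88 → $2,118.14
Quarter 5: $2,118.14 +$63.54 interest = $2,181.68; pay $472.60 → $1,709.08
Quarter 6: $1,709.08 +$51.27 interest = $1,760.35; pay $460.33 → $1,300.02
Quarter 7: $1,300.02 +$39.00 interest = $1,339.02; pay $448.06 → $890.96

$890.96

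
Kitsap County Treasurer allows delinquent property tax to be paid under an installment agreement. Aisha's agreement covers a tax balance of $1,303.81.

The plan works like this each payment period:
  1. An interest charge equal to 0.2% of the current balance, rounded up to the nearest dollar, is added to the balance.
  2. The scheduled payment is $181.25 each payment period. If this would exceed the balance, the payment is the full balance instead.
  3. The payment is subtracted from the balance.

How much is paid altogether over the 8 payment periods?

$1,318.81

# | Opening | Interest | Payment | End bal
1 | $1,303.81 | $3.00 | $181.25 | $1,125.56
2 | $1,125.56 | $3.00 | $181.25 | $947.31
3 | $947.31 | $2.00 | $181.25 | $768.06
4 | $768.06 | $2.00 | $181.25 | $588.81
5 | $588.81 | $2.00 | $181.25 | $409.56
6 | $409.56 | $1.00 | $181.25 | $229.31
7 | $229.31 | $1.00 | $181.25 | $49.06
8 | $49.06 | $1.00 | $50.06 | $0.00
Total paid: $1,318.81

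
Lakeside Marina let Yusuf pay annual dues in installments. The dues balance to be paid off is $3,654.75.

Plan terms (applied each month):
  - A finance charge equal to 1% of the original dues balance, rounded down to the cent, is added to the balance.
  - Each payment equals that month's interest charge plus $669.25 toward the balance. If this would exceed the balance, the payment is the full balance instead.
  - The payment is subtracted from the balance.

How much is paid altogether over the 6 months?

$3,873.99

Month 1: $3,654.75 +$36.54 interest = $3,691.29; pay $705.79 → $2,985.50
Month 2: $2,985.50 +$36.54 interest = $3,022.04; pay $705.79 → $2,316.25
Month 3: $2,316.25 +$36.54 interest = $2,352.79; pay $705.79 → $1,647.00
Month 4: $1,647.00 +$36.54 interest = $1,683.54; pay $705.79 → $977.75
Month 5: $977.75 +$36.54 interest = $1,014.29; pay $705.79 → $308.50
Month 6: $308.50 +$36.54 interest = $345.04; pay $345.04 → $0.00
Total paid: $3,873.99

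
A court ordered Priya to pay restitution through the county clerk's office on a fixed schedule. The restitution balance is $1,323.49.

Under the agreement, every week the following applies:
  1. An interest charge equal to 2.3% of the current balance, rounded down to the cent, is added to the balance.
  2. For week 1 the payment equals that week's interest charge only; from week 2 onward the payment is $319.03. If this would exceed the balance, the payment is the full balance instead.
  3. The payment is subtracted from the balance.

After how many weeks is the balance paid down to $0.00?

Week 1: $1,323.49 +$30.44 interest = $1,353.93; pay $30.44 → $1,323.49
Week 2: $1,323.49 +$30.44 interest = $1,353.93; pay $319.03 → $1,034.90
Week 3: $1,034.90 +$23.80 interest = $1,058.70; pay $319.03 → $739.67
Week 4: $739.67 +$17.01 interest = $756.68; pay $319.03 → $437.65
Week 5: $437.65 +$10.06 interest = $447.71; pay $319.03 → $128.68
Week 6: $128.68 +$2.95 interest = $131.63; pay $131.63 → $0.00
Balance reaches $0.00 in week 6.

6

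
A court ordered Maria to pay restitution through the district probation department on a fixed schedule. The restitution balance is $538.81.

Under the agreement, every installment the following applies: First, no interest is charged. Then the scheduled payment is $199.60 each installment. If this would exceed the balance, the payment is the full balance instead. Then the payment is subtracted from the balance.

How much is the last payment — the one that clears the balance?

$139.61

Installment 1: opening $538.81; payment $199.60; balance $339.21
Installment 2: opening $339.21; payment $199.60; balance $139.61
Installment 3: opening $139.61; payment $139.61; balance $0.00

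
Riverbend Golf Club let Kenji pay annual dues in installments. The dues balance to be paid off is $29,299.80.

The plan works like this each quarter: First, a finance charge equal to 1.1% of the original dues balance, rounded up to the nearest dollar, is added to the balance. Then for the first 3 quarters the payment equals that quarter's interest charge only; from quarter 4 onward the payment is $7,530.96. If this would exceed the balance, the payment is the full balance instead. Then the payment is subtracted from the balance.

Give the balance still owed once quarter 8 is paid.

Quarter 1: $29,299.80 +$323.00 interest = $29,622.80; pay $323.00 → $29,299.80
Quarter 2: $29,299.80 +$323.00 interest = $29,622.80; pay $323.00 → $29,299.80
Quarter 3: $29,299.80 +$323.00 interest = $29,622.80; pay $323.00 → $29,299.80
Quarter 4: $29,299.80 +$323.00 interest = $29,622.80; pay $7,530.96 → $22,091.84
Quarter 5: $22,091.84 +$323.00 interest = $22,414.84; pay $7,530.96 → $14,883.88
Quarter 6: $14,883.88 +$323.00 interest = $15,206.88; pay $7,530.96 → $7,675.92
Quarter 7: $7,675.92 +$323.00 interest = $7,998.92; pay $7,530.96 → $467.96
Quarter 8: $467.96 +$323.00 interest = $790.96; pay $790.96 → $0.00

$0.00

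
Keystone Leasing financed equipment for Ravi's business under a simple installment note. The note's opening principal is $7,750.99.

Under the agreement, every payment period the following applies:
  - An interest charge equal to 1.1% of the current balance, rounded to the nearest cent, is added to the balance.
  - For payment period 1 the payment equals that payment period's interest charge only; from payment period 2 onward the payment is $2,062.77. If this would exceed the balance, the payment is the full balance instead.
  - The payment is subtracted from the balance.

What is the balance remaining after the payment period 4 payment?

$1,752.97

# | Opening | Interest | Payment | End bal
1 | $7,750.99 | $85.26 | $85.26 | $7,750.99
2 | $7,750.99 | $85.26 | $2,062.77 | $5,773.48
3 | $5,773.48 | $63.51 | $2,062.77 | $3,774.22
4 | $3,774.22 | $41.52 | $2,062.77 | $1,752.97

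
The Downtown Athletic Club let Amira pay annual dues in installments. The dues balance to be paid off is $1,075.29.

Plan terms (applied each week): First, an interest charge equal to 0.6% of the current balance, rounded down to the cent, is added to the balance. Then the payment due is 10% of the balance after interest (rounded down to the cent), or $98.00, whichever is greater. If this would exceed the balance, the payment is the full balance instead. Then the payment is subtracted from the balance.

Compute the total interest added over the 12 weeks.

Week 1: $1,075.29 +$6.45 interest = $1,081.74; pay $108.17 → $973.57
Week 2: $973.57 +$5.84 interest = $979.41; pay $98.00 → $881.41
Week 3: $881.41 +$5.28 interest = $886.69; pay $98.00 → $788.69
Week 4: $788.69 +$4.73 interest = $793.42; pay $98.00 → $695.42
Week 5: $695.42 +$4.17 interest = $699.59; pay $98.00 → $601.59
Week 6: $601.59 +$3.60 interest = $605.19; pay $98.00 → $507.19
Week 7: $507.19 +$3.04 interest = $510.23; pay $98.00 → $412.23
Week 8: $412.23 +$2.47 interest = $414.70; pay $98.00 → $316.70
Week 9: $316.70 +$1.90 interest = $318.60; pay $98.00 → $220.60
Week 10: $220.60 +$1.32 interest = $221.92; pay $98.00 → $123.92
Week 11: $123.92 +$0.74 interest = $124.66; pay $98.00 → $26.66
Week 12: $26.66 +$0.15 interest = $26.81; pay $26.81 → $0.00
Total interest: $6.45 + $5.84 + $5.28 + $4.73 + $4.17 + $3.60 + $3.04 + $2.47 + $1.90 + $1.32 + $0.74 + $0.15 = $39.69

$39.69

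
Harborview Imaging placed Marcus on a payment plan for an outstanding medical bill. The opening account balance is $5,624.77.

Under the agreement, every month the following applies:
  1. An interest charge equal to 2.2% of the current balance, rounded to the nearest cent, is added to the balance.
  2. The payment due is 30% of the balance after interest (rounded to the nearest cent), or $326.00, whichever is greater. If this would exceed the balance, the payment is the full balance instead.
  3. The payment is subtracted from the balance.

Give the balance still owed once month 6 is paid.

Month 1: opening $5,624.77; interest $123.74 → $5,748.51; payment $1,724.55; balance $4,023.96
Month 2: opening $4,023.96; interest $88.53 → $4,112.49; payment $1,233.75; balance $2,878.74
Month 3: opening $2,878.74; interest $63.33 → $2,942.07; payment $882.62; balance $2,059.45
Month 4: opening $2,059.45; interest $45.31 → $2,104.76; payment $631.43; balance $1,473.33
Month 5: opening $1,473.33; interest $32.41 → $1,505.74; payment $451.72; balance $1,054.02
Month 6: opening $1,054.02; interest $23.19 → $1,077.21; payment $326.00; balance $751.21

$751.21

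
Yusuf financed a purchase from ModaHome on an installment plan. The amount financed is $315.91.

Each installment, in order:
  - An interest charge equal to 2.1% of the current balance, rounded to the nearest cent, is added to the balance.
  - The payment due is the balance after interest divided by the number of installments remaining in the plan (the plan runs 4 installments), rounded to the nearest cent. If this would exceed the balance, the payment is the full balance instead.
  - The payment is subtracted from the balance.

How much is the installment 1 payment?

# | Opening | Interest | Payment | End bal
1 | $315.91 | $6.63 | $80.64 | $241.90

$80.64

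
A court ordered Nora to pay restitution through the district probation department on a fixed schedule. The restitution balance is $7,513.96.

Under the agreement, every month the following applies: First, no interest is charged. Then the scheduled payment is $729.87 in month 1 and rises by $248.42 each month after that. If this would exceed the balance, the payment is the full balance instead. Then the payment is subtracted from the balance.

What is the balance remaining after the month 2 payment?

Month 1: opening $7,513.96; payment $729.87; balance $6,784.09
Month 2: opening $6,784.09; payment $978.29; balance $5,805.80

$5,805.80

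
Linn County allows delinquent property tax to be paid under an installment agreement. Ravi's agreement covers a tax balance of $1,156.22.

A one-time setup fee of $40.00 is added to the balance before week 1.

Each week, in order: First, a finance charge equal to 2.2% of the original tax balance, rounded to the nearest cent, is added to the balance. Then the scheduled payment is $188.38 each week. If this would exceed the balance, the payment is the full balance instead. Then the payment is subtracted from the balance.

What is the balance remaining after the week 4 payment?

$544.46

Week 1: $1,196.22 +$25.44 interest = $1,221.66; pay $188.38 → $1,033.28
Week 2: $1,033.28 +$25.44 interest = $1,058.72; pay $188.38 → $870.34
Week 3: $870.34 +$25.44 interest = $895.78; pay $188.38 → $707.40
Week 4: $707.40 +$25.44 interest = $732.84; pay $188.38 → $544.46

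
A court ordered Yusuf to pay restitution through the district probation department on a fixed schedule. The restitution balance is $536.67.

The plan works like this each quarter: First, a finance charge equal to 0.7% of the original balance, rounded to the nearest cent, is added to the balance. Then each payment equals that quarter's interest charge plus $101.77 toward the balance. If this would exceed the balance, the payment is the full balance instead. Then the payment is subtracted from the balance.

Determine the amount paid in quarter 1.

$105.53

Quarter 1: opening $536.67; interest $3.76 → $540.43; payment $105.53; balance $434.90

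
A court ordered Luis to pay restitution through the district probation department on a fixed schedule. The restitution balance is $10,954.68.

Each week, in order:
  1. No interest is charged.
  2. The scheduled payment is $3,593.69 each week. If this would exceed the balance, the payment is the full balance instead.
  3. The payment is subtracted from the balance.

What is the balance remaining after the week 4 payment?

# | Opening | Payment | End bal
1 | $10,954.68 | $3,593.69 | $7,360.99
2 | $7,360.99 | $3,593.69 | $3,767.30
3 | $3,767.30 | $3,593.69 | $173.61
4 | $173.61 | $173.61 | $0.00

$0.00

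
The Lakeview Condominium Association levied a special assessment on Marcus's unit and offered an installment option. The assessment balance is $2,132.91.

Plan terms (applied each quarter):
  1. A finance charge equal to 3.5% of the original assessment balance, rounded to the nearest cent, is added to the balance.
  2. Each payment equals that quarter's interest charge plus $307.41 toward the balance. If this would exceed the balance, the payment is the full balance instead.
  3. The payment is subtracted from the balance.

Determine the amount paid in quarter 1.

$382.06

Quarter 1: opening $2,132.91; interest $74.65 → $2,207.56; payment $382.06; balance $1,825.50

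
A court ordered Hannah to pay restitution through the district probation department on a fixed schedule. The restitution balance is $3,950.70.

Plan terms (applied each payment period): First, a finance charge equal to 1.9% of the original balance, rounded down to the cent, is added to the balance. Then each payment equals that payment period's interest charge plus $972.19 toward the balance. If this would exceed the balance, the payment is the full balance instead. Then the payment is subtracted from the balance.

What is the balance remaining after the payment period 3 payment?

$1,034.13

Payment period 1: $3,950.70 +$75.06 interest = $4,025.76; pay $1,047.25 → $2,978.51
Payment period 2: $2,978.51 +$75.06 interest = $3,053.57; pay $1,047.25 → $2,006.32
Payment period 3: $2,006.32 +$75.06 interest = $2,081.38; pay $1,047.25 → $1,034.13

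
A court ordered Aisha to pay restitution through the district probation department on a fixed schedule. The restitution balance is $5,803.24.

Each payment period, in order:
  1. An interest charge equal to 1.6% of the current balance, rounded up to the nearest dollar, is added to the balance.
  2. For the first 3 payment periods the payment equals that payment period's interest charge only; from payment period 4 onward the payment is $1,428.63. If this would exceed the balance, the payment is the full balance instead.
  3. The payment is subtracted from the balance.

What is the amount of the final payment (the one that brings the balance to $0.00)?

Payment period 1: opening $5,803.24; interest $93.00 → $5,896.24; payment $93.00; balance $5,803.24
Payment period 2: opening $5,803.24; interest $93.00 → $5,896.24; payment $93.00; balance $5,803.24
Payment period 3: opening $5,803.24; interest $93.00 → $5,896.24; payment $93.00; balance $5,803.24
Payment period 4: opening $5,803.24; interest $93.00 → $5,896.24; payment $1,428.63; balance $4,467.61
Payment period 5: opening $4,467.61; interest $72.00 → $4,539.61; payment $1,428.63; balance $3,110.98
Payment period 6: opening $3,110.98; interest $50.00 → $3,160.98; payment $1,428.63; balance $1,732.35
Payment period 7: opening $1,732.35; interest $28.00 → $1,760.35; payment $1,428.63; balance $331.72
Payment period 8: opening $331.72; interest $6.00 → $337.72; payment $337.72; balance $0.00

$337.72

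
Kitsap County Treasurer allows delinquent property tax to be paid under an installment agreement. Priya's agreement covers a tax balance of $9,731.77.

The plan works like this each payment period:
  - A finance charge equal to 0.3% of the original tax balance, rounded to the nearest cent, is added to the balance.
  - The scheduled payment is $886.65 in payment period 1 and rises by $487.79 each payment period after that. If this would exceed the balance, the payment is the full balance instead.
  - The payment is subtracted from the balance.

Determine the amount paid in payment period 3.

Payment period 1: $9,731.77 +$29.20 interest = $9,760.97; pay $886.65 → $8,874.32
Payment period 2: $8,874.32 +$29.20 interest = $8,903.52; pay $1,374.44 → $7,529.08
Payment period 3: $7,529.08 +$29.20 interest = $7,558.28; pay $1,862.23 → $5,696.05

$1,862.23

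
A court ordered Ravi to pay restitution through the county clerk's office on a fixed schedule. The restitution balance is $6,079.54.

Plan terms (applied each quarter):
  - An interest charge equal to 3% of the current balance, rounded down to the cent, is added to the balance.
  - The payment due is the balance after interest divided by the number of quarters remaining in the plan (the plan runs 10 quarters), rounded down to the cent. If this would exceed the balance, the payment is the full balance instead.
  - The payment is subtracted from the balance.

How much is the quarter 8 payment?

$770.14

# | Opening | Interest | Payment | End bal
1 | $6,079.54 | $182.38 | $626.19 | $5,635.73
2 | $5,635.73 | $169.07 | $644.97 | $5,159.83
3 | $5,159.83 | $154.79 | $664.32 | $4,650.30
4 | $4,650.30 | $139.50 | $684.25 | $4,105.55
5 | $4,105.55 | $123.16 | $704.78 | $3,523.93
6 | $3,523.93 | $105.71 | $725.92 | $2,903.72
7 | $2,903.72 | $87.11 | $747.70 | $2,243.13
8 | $2,243.13 | $67.29 | $770.14 | $1,540.28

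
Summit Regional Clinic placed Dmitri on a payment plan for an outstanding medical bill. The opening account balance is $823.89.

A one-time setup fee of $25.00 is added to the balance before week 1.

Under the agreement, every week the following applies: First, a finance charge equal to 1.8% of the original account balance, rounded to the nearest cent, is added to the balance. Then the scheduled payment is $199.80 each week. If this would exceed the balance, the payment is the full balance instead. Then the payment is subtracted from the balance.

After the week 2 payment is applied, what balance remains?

$478.95

# | Opening | Interest | Payment | End bal
1 | $848.89 | $14.83 | $199.80 | $663.92
2 | $663.92 | $14.83 | $199.80 | $478.95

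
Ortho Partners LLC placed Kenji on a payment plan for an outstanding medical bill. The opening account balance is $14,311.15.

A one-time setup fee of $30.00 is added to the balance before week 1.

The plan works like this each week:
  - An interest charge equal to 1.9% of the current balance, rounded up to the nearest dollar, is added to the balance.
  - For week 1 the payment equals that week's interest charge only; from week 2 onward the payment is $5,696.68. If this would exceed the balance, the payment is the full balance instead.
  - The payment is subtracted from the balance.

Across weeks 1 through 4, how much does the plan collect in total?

$15,122.15

Week 1: $14,341.15 +$273.00 interest = $14,614.15; pay $273.00 → $14,341.15
Week 2: $14,341.15 +$273.00 interest = $14,614.15; pay $5,696.68 → $8,917.47
Week 3: $8,917.47 +$170.00 interest = $9,087.47; pay $5,696.68 → $3,390.79
Week 4: $3,390.79 +$65.00 interest = $3,455.79; pay $3,455.79 → $0.00
Total paid: $15,122.15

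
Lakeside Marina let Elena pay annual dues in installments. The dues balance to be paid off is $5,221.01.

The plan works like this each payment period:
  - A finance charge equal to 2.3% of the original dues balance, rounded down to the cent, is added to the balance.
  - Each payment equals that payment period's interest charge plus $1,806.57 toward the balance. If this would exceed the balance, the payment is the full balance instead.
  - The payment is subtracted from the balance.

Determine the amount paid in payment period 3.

Payment period 1: opening $5,221.01; interest $120.08 → $5,341.09; payment $1,926.65; balance $3,414.44
Payment period 2: opening $3,414.44; interest $120.08 → $3,534.52; payment $1,926.65; balance $1,607.87
Payment period 3: opening $1,607.87; interest $120.08 → $1,727.95; payment $1,727.95; balance $0.00

$1,727.95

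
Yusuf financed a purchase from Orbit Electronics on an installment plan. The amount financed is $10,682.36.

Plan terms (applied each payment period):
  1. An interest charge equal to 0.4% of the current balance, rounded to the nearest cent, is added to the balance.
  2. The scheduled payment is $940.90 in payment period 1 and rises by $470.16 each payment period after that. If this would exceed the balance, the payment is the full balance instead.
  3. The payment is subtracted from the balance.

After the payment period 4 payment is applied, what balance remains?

$4,239.58

Payment period 1: $10,682.36 +$42.73 interest = $10,725.09; pay $940.90 → $9,784.19
Payment period 2: $9,784.19 +$39.14 interest = $9,823.33; pay $1,411.06 → $8,412.27
Payment period 3: $8,412.27 +$33.65 interest = $8,445.92; pay $1,881.22 → $6,564.70
Payment period 4: $6,564.70 +$26.26 interest = $6,590.96; pay $2,351.38 → $4,239.58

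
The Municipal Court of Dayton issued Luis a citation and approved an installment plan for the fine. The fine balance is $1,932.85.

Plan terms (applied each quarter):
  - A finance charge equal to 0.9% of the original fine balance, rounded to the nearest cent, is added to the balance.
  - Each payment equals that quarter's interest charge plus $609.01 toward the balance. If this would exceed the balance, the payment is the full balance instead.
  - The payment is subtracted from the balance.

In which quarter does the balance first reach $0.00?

Quarter 1: opening $1,932.85; interest $17.40 → $1,950.25; payment $626.41; balance $1,323.84
Quarter 2: opening $1,323.84; interest $17.40 → $1,341.24; payment $626.41; balance $714.83
Quarter 3: opening $714.83; interest $17.40 → $732.23; payment $626.41; balance $105.82
Quarter 4: opening $105.82; interest $17.40 → $123.22; payment $123.22; balance $0.00
Balance reaches $0.00 in quarter 4.

4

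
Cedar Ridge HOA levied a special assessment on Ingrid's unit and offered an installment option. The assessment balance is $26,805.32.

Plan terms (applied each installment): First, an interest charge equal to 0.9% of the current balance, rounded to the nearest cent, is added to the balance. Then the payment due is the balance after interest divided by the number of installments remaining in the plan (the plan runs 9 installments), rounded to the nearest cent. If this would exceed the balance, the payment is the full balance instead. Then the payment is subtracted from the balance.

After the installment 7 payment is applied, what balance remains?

# | Opening | Interest | Payment | End bal
1 | $26,805.32 | $241.25 | $3,005.17 | $24,041.40
2 | $24,041.40 | $216.37 | $3,032.22 | $21,225.55
3 | $21,225.55 | $191.03 | $3,059.51 | $18,357.07
4 | $18,357.07 | $165.21 | $3,087.05 | $15,435.23
5 | $15,435.23 | $138.92 | $3,114.83 | $12,459.32
6 | $12,459.32 | $112.13 | $3,142.86 | $9,428.59
7 | $9,428.59 | $84.86 | $3,171.15 | $6,342.30

$6,342.30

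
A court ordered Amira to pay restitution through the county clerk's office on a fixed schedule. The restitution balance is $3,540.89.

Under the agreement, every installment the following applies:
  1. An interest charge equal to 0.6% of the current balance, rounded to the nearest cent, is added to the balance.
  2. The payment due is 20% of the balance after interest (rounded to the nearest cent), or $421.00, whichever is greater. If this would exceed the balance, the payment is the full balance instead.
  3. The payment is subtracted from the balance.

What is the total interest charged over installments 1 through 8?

$82.74

Installment 1: opening $3,540.89; interest $21.25 → $3,562.14; payment $712.43; balance $2,849.71
Installment 2: opening $2,849.71; interest $17.10 → $2,866.81; payment $573.36; balance $2,293.45
Installment 3: opening $2,293.45; interest $13.76 → $2,307.21; payment $461.44; balance $1,845.77
Installment 4: opening $1,845.77; interest $11.07 → $1,856.84; payment $421.00; balance $1,435.84
Installment 5: opening $1,435.84; interest $8.62 → $1,444.46; payment $421.00; balance $1,023.46
Installment 6: opening $1,023.46; interest $6.14 → $1,029.60; payment $421.00; balance $608.60
Installment 7: opening $608.60; interest $3.65 → $612.25; payment $421.00; balance $191.25
Installment 8: opening $191.25; interest $1.15 → $192.40; payment $192.40; balance $0.00
Total interest: $21.25 + $17.10 + $13.76 + $11.07 + $8.62 + $6.14 + $3.65 + $1.15 = $82.74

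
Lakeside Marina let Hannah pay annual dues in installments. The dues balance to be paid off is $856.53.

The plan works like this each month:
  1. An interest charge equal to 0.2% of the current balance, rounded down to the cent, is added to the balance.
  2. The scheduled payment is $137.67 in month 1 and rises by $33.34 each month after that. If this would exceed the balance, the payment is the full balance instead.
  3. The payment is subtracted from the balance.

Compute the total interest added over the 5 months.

$5.16

Month 1: $856.53 +$1.71 interest = $858.24; pay $137.67 → $720.57
Month 2: $720.57 +$1.44 interest = $722.01; pay $171.01 → $551.00
Month 3: $551.00 +$1.10 interest = $552.10; pay $204.35 → $347.75
Month 4: $347.75 +$0.69 interest = $348.44; pay $237.69 → $110.75
Month 5: $110.75 +$0.22 interest = $110.97; pay $110.97 → $0.00
Total interest: $1.71 + $1.44 + $1.10 + $0.69 + $0.22 = $5.16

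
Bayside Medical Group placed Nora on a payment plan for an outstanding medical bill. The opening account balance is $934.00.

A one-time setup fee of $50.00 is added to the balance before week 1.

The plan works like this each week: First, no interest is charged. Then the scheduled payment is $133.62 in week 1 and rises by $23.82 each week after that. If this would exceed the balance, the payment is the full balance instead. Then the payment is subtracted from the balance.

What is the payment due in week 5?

$228.90

Week 1: opening $984.00; payment $133.62; balance $850.38
Week 2: opening $850.38; payment $157.44; balance $692.94
Week 3: opening $692.94; payment $181.26; balance $511.68
Week 4: opening $511.68; payment $205.08; balance $306.60
Week 5: opening $306.60; payment $228.90; balance $77.70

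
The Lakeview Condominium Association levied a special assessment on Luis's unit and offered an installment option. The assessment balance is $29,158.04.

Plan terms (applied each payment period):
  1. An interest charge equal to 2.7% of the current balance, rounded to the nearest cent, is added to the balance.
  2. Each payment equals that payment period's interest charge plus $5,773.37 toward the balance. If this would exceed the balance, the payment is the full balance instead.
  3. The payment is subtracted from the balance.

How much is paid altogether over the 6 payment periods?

$31,543.43

# | Opening | Interest | Payment | End bal
1 | $29,158.04 | $787.27 | $6,560.64 | $23,384.67
2 | $23,384.67 | $631.39 | $6,404.76 | $17,611.30
3 | $17,611.30 | $475.51 | $6,248.88 | $11,837.93
4 | $11,837.93 | $319.62 | $6,092.99 | $6,064.56
5 | $6,064.56 | $163.74 | $5,937.11 | $291.19
6 | $291.19 | $7.86 | $299.05 | $0.00
Total paid: $31,543.43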